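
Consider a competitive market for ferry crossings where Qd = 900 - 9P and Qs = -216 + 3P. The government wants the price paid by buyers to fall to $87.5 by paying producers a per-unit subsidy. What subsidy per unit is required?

Required subsidy s = $22 per unit

At a buyer price of 87.5, quantity demanded is 900 − 9·87.5 = 112.5.
Sellers supply 112.5 only when they receive Ps with -216 + 3·Ps = 112.5, i.e. Ps = 109.5.
s = Ps − Pb = 109.5 − 87.5 = 22.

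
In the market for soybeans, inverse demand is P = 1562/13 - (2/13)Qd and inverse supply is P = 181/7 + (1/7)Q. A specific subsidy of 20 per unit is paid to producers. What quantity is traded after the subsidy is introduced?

Q' = 3467/9

Pre-subsidy: 1562/13 - (2/13)Q = 181/7 + (1/7)Q gives Q* = 8581/27 and P* = 1924/27.
With the subsidy, sellers receive Ps = Pb + 20 for each unit, where Pb is the price buyers pay.
On the curves, Pb = 1562/13 - (2/13)Q and Ps = 181/7 + (1/7)Q; the wedge Ps − Pb = 20 gives 181/7 + (1/7)Q − (1562/13 - (2/13)Q) = 20, so Q' = 3467/9.
Then Pb = 1562/13 − (2/13)·(3467/9) = 548/9 and Ps = 181/7 + (1/7)·(3467/9) = 728/9.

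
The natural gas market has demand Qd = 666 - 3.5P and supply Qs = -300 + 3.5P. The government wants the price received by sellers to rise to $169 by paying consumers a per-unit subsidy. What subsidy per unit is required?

Required subsidy s = $62 per unit

At a seller price of 169, quantity supplied is -300 + 3.5·169 = 291.5.
Buyers absorb 291.5 only when they pay Pb with 666 − 3.5·Pb = 291.5, i.e. Pb = 107.
s = Ps − Pb = 169 − 107 = 62.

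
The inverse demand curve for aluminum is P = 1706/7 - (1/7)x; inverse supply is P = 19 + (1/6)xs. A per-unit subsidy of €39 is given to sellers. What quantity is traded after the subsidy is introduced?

Pre-subsidy: 1706/7 - (1/7)x = 19 + (1/6)x gives x* = 726 and P* = 140.
With the subsidy, sellers receive Ps = Pb + 39 for each unit, where Pb is the price buyers pay.
On the curves, Pb = 1706/7 - (1/7)x and Ps = 19 + (1/6)x; the wedge Ps − Pb = 39 gives 19 + (1/6)x − (1706/7 - (1/7)x) = 39, so x' = 852.
Then Pb = 1706/7 − (1/7)·852 = 122 and Ps = 19 + (1/6)·852 = 161.

x' = 852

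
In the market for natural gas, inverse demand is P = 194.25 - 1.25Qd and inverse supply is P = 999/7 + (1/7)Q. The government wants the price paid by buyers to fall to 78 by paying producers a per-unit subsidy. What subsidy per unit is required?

Required subsidy s = 78 per unit

At a buyer price of 78, quantity demanded is 155.4 − 0.8·78 = 93.
Sellers supply 93 only when they receive Ps = 999/7 + (1/7)·93 = 156.
s = Ps − Pb = 156 − 78 = 78.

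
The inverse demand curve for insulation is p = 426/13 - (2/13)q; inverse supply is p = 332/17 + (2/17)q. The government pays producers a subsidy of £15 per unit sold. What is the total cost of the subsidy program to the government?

Government cost = £1560.25

Pre-subsidy: 426/13 - (2/13)q = 332/17 + (2/17)q gives q* = 1463/30 and p* = 379/15.
With the subsidy, sellers receive ps = pb + 15 for each unit, where pb is the price buyers pay.
On the curves, pb = 426/13 - (2/13)q and ps = 332/17 + (2/17)q; the wedge ps − pb = 15 gives 332/17 + (2/17)q − (426/13 - (2/13)q) = 15, so q' = 6241/60.
Then pb = 426/13 − (2/13)·(6241/60) = 503/30 and ps = 332/17 + (2/17)·(6241/60) = 953/30.
Government outlay = subsidy × quantity = 15 × 6241/60 = 1560.25.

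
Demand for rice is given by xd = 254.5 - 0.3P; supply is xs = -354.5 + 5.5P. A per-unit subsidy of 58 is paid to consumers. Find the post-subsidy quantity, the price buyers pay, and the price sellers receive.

Pre-subsidy: 254.5 - 0.3P = -354.5 + 5.5P gives P* = 105, x* = 223.
With the rebate, buyers effectively pay Pb = Ps − 58, where Ps is the price sellers receive.
Demand in terms of Ps becomes xd = 254.5 − 0.3(Ps − 58) = 271.9 - 0.3Ps. Setting this equal to supply: 271.9 - 0.3Ps = -354.5 + 5.5Ps, so Ps = 108.
Buyers pay Pb = 108 − 58 = 50; x' = -354.5 + 5.5·108 = 239.5.

x' = 239.5; buyers pay 50; sellers receive 108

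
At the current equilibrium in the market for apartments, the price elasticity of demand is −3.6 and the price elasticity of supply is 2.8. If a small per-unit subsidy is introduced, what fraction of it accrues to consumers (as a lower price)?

Consumer share = 0.4375

For a small subsidy around the equilibrium, the benefit split depends on the relative slopes, which at a point are proportional to the elasticities.
Buyer share = εs/(εs + |εd|) = 2.8/(2.8 + 3.6) = 0.4375; seller share = |εd|/(εs + |εd|) = 0.5625.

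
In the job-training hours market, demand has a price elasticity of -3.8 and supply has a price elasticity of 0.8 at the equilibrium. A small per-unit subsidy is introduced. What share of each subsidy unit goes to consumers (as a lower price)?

For a small subsidy around the equilibrium, the benefit split depends on the relative slopes, which at a point are proportional to the elasticities.
Buyer share = εs/(εs + |εd|) = 0.8/(0.8 + 3.8) = 4/23; seller share = |εd|/(εs + |εd|) = 19/23.

Consumer share = 4/23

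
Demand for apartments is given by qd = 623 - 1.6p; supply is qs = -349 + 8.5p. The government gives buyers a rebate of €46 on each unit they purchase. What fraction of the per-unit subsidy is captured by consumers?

Consumer share = 85/101

Pre-subsidy: 623 - 1.6p = -349 + 8.5p gives p* = 9720/101, q* = 47371/101.
With the rebate, buyers effectively pay pb = ps − 46, where ps is the price sellers receive.
Demand in terms of ps becomes qd = 623 − 1.6(ps − 46) = 696.6 - 1.6ps. Setting this equal to supply: 696.6 - 1.6ps = -349 + 8.5ps, so ps = 10456/101.
Buyers pay pb = 10456/101 − 46 = 5810/101; q' = -349 + 8.5·(10456/101) = 53627/101.
Buyers' price falls by p* − pb = 9720/101 − 5810/101 = 3910/101; sellers' price rises by ps − p* = 10456/101 − 9720/101 = 736/101.
So consumers capture (3910/101)/46 = 85/101 of each unit of subsidy.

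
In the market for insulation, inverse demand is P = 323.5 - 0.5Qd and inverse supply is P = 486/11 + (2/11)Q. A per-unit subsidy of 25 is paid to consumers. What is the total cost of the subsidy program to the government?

Pre-subsidy: 323.5 - 0.5Q = 486/11 + (2/11)Q gives Q* = 1229/3 and P* = 356/3.
With the rebate, buyers effectively pay Pb = Ps − 25, where Ps is the price sellers receive.
On the curves, Pb = 323.5 - 0.5Q and Ps = 486/11 + (2/11)Q; the wedge Ps − Pb = 25 gives 486/11 + (2/11)Q − (323.5 - 0.5Q) = 25, so Q' = 1339/3.
Then Pb = 323.5 − 0.5·(1339/3) = 301/3 and Ps = 486/11 + (2/11)·(1339/3) = 376/3.
Government outlay = subsidy × quantity = 25 × 1339/3 = 33475/3.

Government cost = 33475/3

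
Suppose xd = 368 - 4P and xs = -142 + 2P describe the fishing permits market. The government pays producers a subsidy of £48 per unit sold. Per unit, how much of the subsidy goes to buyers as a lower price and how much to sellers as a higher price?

Pre-subsidy: 368 - 4P = -142 + 2P gives P* = 85, x* = 28.
With the subsidy, sellers receive Ps = Pb + 48 for each unit, where Pb is the price buyers pay.
Supply in terms of Pb becomes xs = -142 + 2(Pb + 48) = -46 + 2Pb. Setting this equal to demand: 368 - 4Pb = -46 + 2Pb, so Pb = 69.
Sellers receive Ps = 69 + 48 = 117; x' = 368 − 4·69 = 92.
Buyers' price falls by P* − Pb = 85 − 69 = 16; sellers' price rises by Ps − P* = 117 − 85 = 32.

Buyers gain £16 per unit; sellers gain £32 per unit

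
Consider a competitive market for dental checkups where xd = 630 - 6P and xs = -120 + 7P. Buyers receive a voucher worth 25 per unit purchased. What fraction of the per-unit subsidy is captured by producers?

Pre-subsidy: 630 - 6P = -120 + 7P gives P* = 750/13, x* = 3690/13.
With the rebate, buyers effectively pay Pb = Ps − 25, where Ps is the price sellers receive.
Demand in terms of Ps becomes xd = 630 − 6(Ps − 25) = 780 - 6Ps. Setting this equal to supply: 780 - 6Ps = -120 + 7Ps, so Ps = 900/13.
Buyers pay Pb = 900/13 − 25 = 575/13; x' = -120 + 7·(900/13) = 4740/13.
Buyers' price falls by P* − Pb = 750/13 − 575/13 = 175/13; sellers' price rises by Ps − P* = 900/13 − 750/13 = 150/13.
So producers capture (150/13)/25 = 6/13 of each unit of subsidy.

Producer share = 6/13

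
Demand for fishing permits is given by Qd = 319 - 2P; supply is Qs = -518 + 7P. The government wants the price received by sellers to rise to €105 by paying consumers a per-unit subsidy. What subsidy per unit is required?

Required subsidy s = €54 per unit

At a seller price of 105, quantity supplied is -518 + 7·105 = 217.
Buyers absorb 217 only when they pay Pb with 319 − 2·Pb = 217, i.e. Pb = 51.
s = Ps − Pb = 105 − 51 = 54.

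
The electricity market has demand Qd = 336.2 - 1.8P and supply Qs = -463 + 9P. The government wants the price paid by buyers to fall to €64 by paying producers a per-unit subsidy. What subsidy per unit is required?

At a buyer price of 64, quantity demanded is 336.2 − 1.8·64 = 221.
Sellers supply 221 only when they receive Ps with -463 + 9·Ps = 221, i.e. Ps = 76.
s = Ps − Pb = 76 − 64 = 12.

Required subsidy s = €12 per unit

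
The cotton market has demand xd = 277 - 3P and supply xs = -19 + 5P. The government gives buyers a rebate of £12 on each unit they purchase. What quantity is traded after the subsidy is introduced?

x' = 188.5

Pre-subsidy: 277 - 3P = -19 + 5P gives P* = 37, x* = 166.
With the rebate, buyers effectively pay Pb = Ps − 12, where Ps is the price sellers receive.
Demand in terms of Ps becomes xd = 277 − 3(Ps − 12) = 313 - 3Ps. Setting this equal to supply: 313 - 3Ps = -19 + 5Ps, so Ps = 41.5.
Buyers pay Pb = 41.5 − 12 = 29.5; x' = -19 + 5·41.5 = 188.5.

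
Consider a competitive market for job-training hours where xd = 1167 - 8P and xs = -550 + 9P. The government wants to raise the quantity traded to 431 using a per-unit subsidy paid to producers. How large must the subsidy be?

At x = 431, invert demand for the buyer price: Pb = (1167 − 431)/8 = 92; invert supply for the seller price: Ps = (431 − (-550))/9 = 109.
The subsidy must fill the gap: s = Ps − Pb = 109 − 92 = 17.

Required subsidy s = 17 per unit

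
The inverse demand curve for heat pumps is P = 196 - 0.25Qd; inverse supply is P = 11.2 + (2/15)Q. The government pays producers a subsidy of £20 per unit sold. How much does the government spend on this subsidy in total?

Pre-subsidy: 196 - 0.25Q = 11.2 + (2/15)Q gives Q* = 11088/23 and P* = 1736/23.
With the subsidy, sellers receive Ps = Pb + 20 for each unit, where Pb is the price buyers pay.
On the curves, Pb = 196 - 0.25Q and Ps = 11.2 + (2/15)Q; the wedge Ps − Pb = 20 gives 11.2 + (2/15)Q − (196 - 0.25Q) = 20, so Q' = 12288/23.
Then Pb = 196 − 0.25·(12288/23) = 1436/23 and Ps = 11.2 + (2/15)·(12288/23) = 1896/23.
Government outlay = subsidy × quantity = 20 × 12288/23 = 245760/23.

Government cost = 245760/23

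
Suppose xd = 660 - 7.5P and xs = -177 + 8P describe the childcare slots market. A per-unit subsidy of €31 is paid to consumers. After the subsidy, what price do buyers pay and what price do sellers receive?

Buyers pay €38; sellers receive €69

Pre-subsidy: 660 - 7.5P = -177 + 8P gives P* = 54, x* = 255.
With the rebate, buyers effectively pay Pb = Ps − 31, where Ps is the price sellers receive.
Demand in terms of Ps becomes xd = 660 − 7.5(Ps − 31) = 892.5 - 7.5Ps. Setting this equal to supply: 892.5 - 7.5Ps = -177 + 8Ps, so Ps = 69.
Buyers pay Pb = 69 − 31 = 38; x' = -177 + 8·69 = 375.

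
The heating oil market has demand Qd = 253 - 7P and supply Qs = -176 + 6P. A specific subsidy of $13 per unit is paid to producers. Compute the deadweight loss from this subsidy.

Pre-subsidy: 253 - 7P = -176 + 6P gives P* = 33, Q* = 22.
With the subsidy, sellers receive Ps = Pb + 13 for each unit, where Pb is the price buyers pay.
Supply in terms of Pb becomes Qs = -176 + 6(Pb + 13) = -98 + 6Pb. Setting this equal to demand: 253 - 7Pb = -98 + 6Pb, so Pb = 27.
Sellers receive Ps = 27 + 13 = 40; Q' = 253 − 7·27 = 64.
The subsidy expands output by 64 − 22 = 42 past the efficient level; on those units the gap between marginal cost and willingness to pay runs from 0 up to 13.
DWL = ½ × 13 × 42 = 273.

Deadweight loss = $273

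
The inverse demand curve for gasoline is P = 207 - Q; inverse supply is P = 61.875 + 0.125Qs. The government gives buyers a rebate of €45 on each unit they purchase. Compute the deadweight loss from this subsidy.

Pre-subsidy: 207 - Q = 61.875 + 0.125Q gives Q* = 129 and P* = 78.
With the rebate, buyers effectively pay Pb = Ps − 45, where Ps is the price sellers receive.
On the curves, Pb = 207 - Q and Ps = 61.875 + 0.125Q; the wedge Ps − Pb = 45 gives 61.875 + 0.125Q − (207 - Q) = 45, so Q' = 169.
Then Pb = 207 − 1·169 = 38 and Ps = 61.875 + 0.125·169 = 83.
The subsidy expands output by 169 − 129 = 40 past the efficient level; on those units the gap between marginal cost and willingness to pay runs from 0 up to 45.
DWL = ½ × 45 × 40 = 900.

Deadweight loss = €900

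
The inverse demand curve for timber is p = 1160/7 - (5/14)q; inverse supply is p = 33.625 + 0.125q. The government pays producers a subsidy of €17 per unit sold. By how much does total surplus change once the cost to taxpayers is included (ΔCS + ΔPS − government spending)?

Pre-subsidy: 1160/7 - (5/14)q = 33.625 + 0.125q gives q* = 7397/27 and p* = 3665/54.
With the subsidy, sellers receive ps = pb + 17 for each unit, where pb is the price buyers pay.
On the curves, pb = 1160/7 - (5/14)q and ps = 33.625 + 0.125q; the wedge ps − pb = 17 gives 33.625 + 0.125q − (1160/7 - (5/14)q) = 17, so q' = 2783/9.
Then pb = 1160/7 − (5/14)·(2783/9) = 995/18 and ps = 33.625 + 0.125·(2783/9) = 1301/18.
ΔCS = ½(7397/27 + 2783/9)(3665/54 − 995/18) = 2676820/729; ΔPS = ½(7397/27 + 2783/9)(1301/18 − 3665/54) = 936887/729.
Government spending = 17 × 2783/9 = 47311/9.
Net change = 2676820/729 + 936887/729 − 47311/9 = -8092/27. The loss equals the DWL triangle ½·17·952/27.

Net change in total surplus = -8092/27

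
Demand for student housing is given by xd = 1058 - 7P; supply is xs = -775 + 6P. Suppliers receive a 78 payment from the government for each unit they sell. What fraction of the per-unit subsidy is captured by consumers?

Pre-subsidy: 1058 - 7P = -775 + 6P gives P* = 141, x* = 71.
With the subsidy, sellers receive Ps = Pb + 78 for each unit, where Pb is the price buyers pay.
Supply in terms of Pb becomes xs = -775 + 6(Pb + 78) = -307 + 6Pb. Setting this equal to demand: 1058 - 7Pb = -307 + 6Pb, so Pb = 105.
Sellers receive Ps = 105 + 78 = 183; x' = 1058 − 7·105 = 323.
Buyers' price falls by P* − Pb = 141 − 105 = 36; sellers' price rises by Ps − P* = 183 − 141 = 42.
So consumers capture 36/78 = 6/13 of each unit of subsidy.

Consumer share = 6/13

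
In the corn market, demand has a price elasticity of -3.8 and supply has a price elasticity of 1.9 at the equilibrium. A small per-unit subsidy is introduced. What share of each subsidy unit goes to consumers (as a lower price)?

For a small subsidy around the equilibrium, the benefit split depends on the relative slopes, which at a point are proportional to the elasticities.
Buyer share = εs/(εs + |εd|) = 1.9/(1.9 + 3.8) = 1/3; seller share = |εd|/(εs + |εd|) = 2/3.

Consumer share = 1/3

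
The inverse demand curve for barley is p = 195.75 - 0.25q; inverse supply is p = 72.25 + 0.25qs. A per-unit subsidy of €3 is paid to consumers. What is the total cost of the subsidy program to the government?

Pre-subsidy: 195.75 - 0.25q = 72.25 + 0.25q gives q* = 247 and p* = 134.
With the rebate, buyers effectively pay pb = ps − 3, where ps is the price sellers receive.
On the curves, pb = 195.75 - 0.25q and ps = 72.25 + 0.25q; the wedge ps − pb = 3 gives 72.25 + 0.25q − (195.75 - 0.25q) = 3, so q' = 253.
Then pb = 195.75 − 0.25·253 = 132.5 and ps = 72.25 + 0.25·253 = 135.5.
Government outlay = subsidy × quantity = 3 × 253 = 759.

Government cost = €759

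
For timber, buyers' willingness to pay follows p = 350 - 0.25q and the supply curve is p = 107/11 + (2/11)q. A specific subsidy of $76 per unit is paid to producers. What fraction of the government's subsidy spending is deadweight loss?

DWL / government spending = 22/241

Pre-subsidy: 350 - 0.25q = 107/11 + (2/11)q gives q* = 788 and p* = 153.
With the subsidy, sellers receive ps = pb + 76 for each unit, where pb is the price buyers pay.
On the curves, pb = 350 - 0.25q and ps = 107/11 + (2/11)q; the wedge ps − pb = 76 gives 107/11 + (2/11)q − (350 - 0.25q) = 76, so q' = 964.
Then pb = 350 − 0.25·964 = 109 and ps = 107/11 + (2/11)·964 = 185.
ΔCS = ½(788 + 964)(153 − 109) = 38544; ΔPS = ½(788 + 964)(185 − 153) = 28032.
Government spending = 76 × 964 = 73264.
DWL = ½ × 76 × (964 − 788) = 6688; fraction = 6688 / 73264 = 22/241.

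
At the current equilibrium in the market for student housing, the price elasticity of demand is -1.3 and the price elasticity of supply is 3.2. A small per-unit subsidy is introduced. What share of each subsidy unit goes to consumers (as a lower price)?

For a small subsidy around the equilibrium, the benefit split depends on the relative slopes, which at a point are proportional to the elasticities.
Buyer share = εs/(εs + |εd|) = 3.2/(3.2 + 1.3) = 32/45; seller share = |εd|/(εs + |εd|) = 13/45.

Consumer share = 32/45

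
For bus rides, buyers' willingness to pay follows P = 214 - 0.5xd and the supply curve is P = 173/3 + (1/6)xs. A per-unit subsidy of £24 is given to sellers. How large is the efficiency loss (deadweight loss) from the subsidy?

Deadweight loss = £432

Pre-subsidy: 214 - 0.5x = 173/3 + (1/6)x gives x* = 234.5 and P* = 96.75.
With the subsidy, sellers receive Ps = Pb + 24 for each unit, where Pb is the price buyers pay.
On the curves, Pb = 214 - 0.5x and Ps = 173/3 + (1/6)x; the wedge Ps − Pb = 24 gives 173/3 + (1/6)x − (214 - 0.5x) = 24, so x' = 270.5.
Then Pb = 214 − 0.5·270.5 = 78.75 and Ps = 173/3 + (1/6)·270.5 = 102.75.
The subsidy expands output by 270.5 − 234.5 = 36 past the efficient level; on those units the gap between marginal cost and willingness to pay runs from 0 up to 24.
DWL = ½ × 24 × 36 = 432.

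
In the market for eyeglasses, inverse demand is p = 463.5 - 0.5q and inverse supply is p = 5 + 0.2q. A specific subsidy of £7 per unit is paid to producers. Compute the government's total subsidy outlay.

Pre-subsidy: 463.5 - 0.5q = 5 + 0.2q gives q* = 655 and p* = 136.
With the subsidy, sellers receive ps = pb + 7 for each unit, where pb is the price buyers pay.
On the curves, pb = 463.5 - 0.5q and ps = 5 + 0.2q; the wedge ps − pb = 7 gives 5 + 0.2q − (463.5 - 0.5q) = 7, so q' = 665.
Then pb = 463.5 − 0.5·665 = 131 and ps = 5 + 0.2·665 = 138.
Government outlay = subsidy × quantity = 7 × 665 = 4655.

Government cost = £4655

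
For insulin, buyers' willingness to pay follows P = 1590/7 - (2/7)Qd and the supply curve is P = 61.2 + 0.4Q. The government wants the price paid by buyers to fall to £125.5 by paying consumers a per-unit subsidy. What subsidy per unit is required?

Required subsidy s = £78 per unit

At a buyer price of 125.5, quantity demanded is 795 − 3.5·125.5 = 355.75.
Sellers supply 355.75 only when they receive Ps = 61.2 + 0.4·355.75 = 203.5.
s = Ps − Pb = 203.5 − 125.5 = 78.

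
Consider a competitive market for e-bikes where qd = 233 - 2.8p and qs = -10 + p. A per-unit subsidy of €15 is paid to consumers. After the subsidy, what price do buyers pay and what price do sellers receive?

Buyers pay €60; sellers receive €75

Pre-subsidy: 233 - 2.8p = -10 + p gives p* = 1215/19, q* = 1025/19.
With the rebate, buyers effectively pay pb = ps − 15, where ps is the price sellers receive.
Demand in terms of ps becomes qd = 233 − 2.8(ps − 15) = 275 - 2.8ps. Setting this equal to supply: 275 - 2.8ps = -10 + ps, so ps = 75.
Buyers pay pb = 75 − 15 = 60; q' = -10 + 1·75 = 65.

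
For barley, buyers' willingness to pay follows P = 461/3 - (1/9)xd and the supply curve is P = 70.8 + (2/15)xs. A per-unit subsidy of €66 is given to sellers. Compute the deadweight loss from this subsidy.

Pre-subsidy: 461/3 - (1/9)x = 70.8 + (2/15)x gives x* = 339 and P* = 116.
With the subsidy, sellers receive Ps = Pb + 66 for each unit, where Pb is the price buyers pay.
On the curves, Pb = 461/3 - (1/9)x and Ps = 70.8 + (2/15)x; the wedge Ps − Pb = 66 gives 70.8 + (2/15)x − (461/3 - (1/9)x) = 66, so x' = 609.
Then Pb = 461/3 − (1/9)·609 = 86 and Ps = 70.8 + (2/15)·609 = 152.
The subsidy expands output by 609 − 339 = 270 past the efficient level; on those units the gap between marginal cost and willingness to pay runs from 0 up to 66.
DWL = ½ × 66 × 270 = 8910.

Deadweight loss = €8910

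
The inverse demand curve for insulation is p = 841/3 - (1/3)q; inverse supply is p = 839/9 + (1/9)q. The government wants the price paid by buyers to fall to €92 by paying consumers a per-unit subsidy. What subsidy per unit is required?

Required subsidy s = €64 per unit

At a buyer price of 92, quantity demanded is 841 − 3·92 = 565.
Sellers supply 565 only when they receive ps = 839/9 + (1/9)·565 = 156.
s = ps − pb = 156 − 92 = 64.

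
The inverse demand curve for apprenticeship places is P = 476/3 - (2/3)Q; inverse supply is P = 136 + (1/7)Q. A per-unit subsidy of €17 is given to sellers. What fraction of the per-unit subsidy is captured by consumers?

Consumer share = 14/17

Pre-subsidy: 476/3 - (2/3)Q = 136 + (1/7)Q gives Q* = 28 and P* = 140.
With the subsidy, sellers receive Ps = Pb + 17 for each unit, where Pb is the price buyers pay.
On the curves, Pb = 476/3 - (2/3)Q and Ps = 136 + (1/7)Q; the wedge Ps − Pb = 17 gives 136 + (1/7)Q − (476/3 - (2/3)Q) = 17, so Q' = 49.
Then Pb = 476/3 − (2/3)·49 = 126 and Ps = 136 + (1/7)·49 = 143.
Buyers' price falls by P* − Pb = 140 − 126 = 14; sellers' price rises by Ps − P* = 143 − 140 = 3.
So consumers capture 14/17 = 14/17 of each unit of subsidy.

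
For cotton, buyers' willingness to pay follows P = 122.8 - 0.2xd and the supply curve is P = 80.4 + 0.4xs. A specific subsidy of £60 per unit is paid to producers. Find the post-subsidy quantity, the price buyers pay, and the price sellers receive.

Pre-subsidy: 122.8 - 0.2x = 80.4 + 0.4x gives x* = 212/3 and P* = 326/3.
With the subsidy, sellers receive Ps = Pb + 60 for each unit, where Pb is the price buyers pay.
On the curves, Pb = 122.8 - 0.2x and Ps = 80.4 + 0.4x; the wedge Ps − Pb = 60 gives 80.4 + 0.4x − (122.8 - 0.2x) = 60, so x' = 512/3.
Then Pb = 122.8 − 0.2·(512/3) = 266/3 and Ps = 80.4 + 0.4·(512/3) = 446/3.

x' = 512/3; buyers pay 266/3; sellers receive 446/3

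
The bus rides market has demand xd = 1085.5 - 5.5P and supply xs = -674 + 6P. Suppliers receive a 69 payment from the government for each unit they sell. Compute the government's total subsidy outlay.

Pre-subsidy: 1085.5 - 5.5P = -674 + 6P gives P* = 153, x* = 244.
With the subsidy, sellers receive Ps = Pb + 69 for each unit, where Pb is the price buyers pay.
Supply in terms of Pb becomes xs = -674 + 6(Pb + 69) = -260 + 6Pb. Setting this equal to demand: 1085.5 - 5.5Pb = -260 + 6Pb, so Pb = 117.
Sellers receive Ps = 117 + 69 = 186; x' = 1085.5 − 5.5·117 = 442.
Government outlay = subsidy × quantity = 69 × 442 = 30498.

Government cost = 30498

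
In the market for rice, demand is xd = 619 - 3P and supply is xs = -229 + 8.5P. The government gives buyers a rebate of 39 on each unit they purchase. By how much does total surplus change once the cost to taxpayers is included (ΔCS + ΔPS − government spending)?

Net change in total surplus = -77571/46

Pre-subsidy: 619 - 3P = -229 + 8.5P gives P* = 1696/23, x* = 9149/23.
With the rebate, buyers effectively pay Pb = Ps − 39, where Ps is the price sellers receive.
Demand in terms of Ps becomes xd = 619 − 3(Ps − 39) = 736 - 3Ps. Setting this equal to supply: 736 - 3Ps = -229 + 8.5Ps, so Ps = 1930/23.
Buyers pay Pb = 1930/23 − 39 = 1033/23; x' = -229 + 8.5·(1930/23) = 11138/23.
ΔCS = ½(9149/23 + 11138/23)(1696/23 − 1033/23) = 13450281/1058; ΔPS = ½(9149/23 + 11138/23)(1930/23 − 1696/23) = 2373579/529.
Government spending = 39 × 11138/23 = 434382/23.
Net change = 13450281/1058 + 2373579/529 − 434382/23 = -77571/46. The loss equals the DWL triangle ½·39·1989/23.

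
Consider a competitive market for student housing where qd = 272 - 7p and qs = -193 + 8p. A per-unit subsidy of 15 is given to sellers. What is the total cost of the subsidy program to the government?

Government cost = 1665

Pre-subsidy: 272 - 7p = -193 + 8p gives p* = 31, q* = 55.
With the subsidy, sellers receive ps = pb + 15 for each unit, where pb is the price buyers pay.
Supply in terms of pb becomes qs = -193 + 8(pb + 15) = -73 + 8pb. Setting this equal to demand: 272 - 7pb = -73 + 8pb, so pb = 23.
Sellers receive ps = 23 + 15 = 38; q' = 272 − 7·23 = 111.
Government outlay = subsidy × quantity = 15 × 111 = 1665.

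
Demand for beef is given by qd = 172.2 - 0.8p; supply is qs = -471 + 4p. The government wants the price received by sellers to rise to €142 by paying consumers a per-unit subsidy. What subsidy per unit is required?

Required subsidy s = €48 per unit

At a seller price of 142, quantity supplied is -471 + 4·142 = 97.
Buyers absorb 97 only when they pay pb with 172.2 − 0.8·pb = 97, i.e. pb = 94.
s = ps − pb = 142 − 94 = 48.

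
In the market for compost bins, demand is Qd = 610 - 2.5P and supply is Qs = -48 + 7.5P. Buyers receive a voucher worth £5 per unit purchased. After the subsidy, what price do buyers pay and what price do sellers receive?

Buyers pay £62.05; sellers receive £67.05

Pre-subsidy: 610 - 2.5P = -48 + 7.5P gives P* = 65.8, Q* = 445.5.
With the rebate, buyers effectively pay Pb = Ps − 5, where Ps is the price sellers receive.
Demand in terms of Ps becomes Qd = 610 − 2.5(Ps − 5) = 622.5 - 2.5Ps. Setting this equal to supply: 622.5 - 2.5Ps = -48 + 7.5Ps, so Ps = 67.05.
Buyers pay Pb = 67.05 − 5 = 62.05; Q' = -48 + 7.5·67.05 = 454.875.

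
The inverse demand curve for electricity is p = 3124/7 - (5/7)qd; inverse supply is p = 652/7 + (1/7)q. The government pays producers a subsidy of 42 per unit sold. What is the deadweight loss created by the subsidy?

Pre-subsidy: 3124/7 - (5/7)q = 652/7 + (1/7)q gives q* = 412 and p* = 152.
With the subsidy, sellers receive ps = pb + 42 for each unit, where pb is the price buyers pay.
On the curves, pb = 3124/7 - (5/7)q and ps = 652/7 + (1/7)q; the wedge ps − pb = 42 gives 652/7 + (1/7)q − (3124/7 - (5/7)q) = 42, so q' = 461.
Then pb = 3124/7 − (5/7)·461 = 117 and ps = 652/7 + (1/7)·461 = 159.
The subsidy expands output by 461 − 412 = 49 past the efficient level; on those units the gap between marginal cost and willingness to pay runs from 0 up to 42.
DWL = ½ × 42 × 49 = 1029.

Deadweight loss = 1029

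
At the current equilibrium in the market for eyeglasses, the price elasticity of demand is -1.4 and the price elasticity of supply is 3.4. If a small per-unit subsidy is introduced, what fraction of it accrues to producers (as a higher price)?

Producer share = 7/24

For a small subsidy around the equilibrium, the benefit split depends on the relative slopes, which at a point are proportional to the elasticities.
Buyer share = εs/(εs + |εd|) = 3.4/(3.4 + 1.4) = 17/24; seller share = |εd|/(εs + |εd|) = 7/24.
So producers capture 7/24 of the subsidy.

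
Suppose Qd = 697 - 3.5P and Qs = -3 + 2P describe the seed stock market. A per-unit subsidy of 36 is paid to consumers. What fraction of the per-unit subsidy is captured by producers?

Pre-subsidy: 697 - 3.5P = -3 + 2P gives P* = 1400/11, Q* = 2767/11.
With the rebate, buyers effectively pay Pb = Ps − 36, where Ps is the price sellers receive.
Demand in terms of Ps becomes Qd = 697 − 3.5(Ps − 36) = 823 - 3.5Ps. Setting this equal to supply: 823 - 3.5Ps = -3 + 2Ps, so Ps = 1652/11.
Buyers pay Pb = 1652/11 − 36 = 1256/11; Q' = -3 + 2·(1652/11) = 3271/11.
Buyers' price falls by P* − Pb = 1400/11 − 1256/11 = 144/11; sellers' price rises by Ps − P* = 1652/11 − 1400/11 = 252/11.
So producers capture (252/11)/36 = 7/11 of each unit of subsidy.

Producer share = 7/11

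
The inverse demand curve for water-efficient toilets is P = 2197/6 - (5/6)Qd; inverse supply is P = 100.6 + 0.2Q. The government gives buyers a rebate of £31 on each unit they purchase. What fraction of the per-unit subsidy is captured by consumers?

Consumer share = 25/31

Pre-subsidy: 2197/6 - (5/6)Q = 100.6 + 0.2Q gives Q* = 257 and P* = 152.
With the rebate, buyers effectively pay Pb = Ps − 31, where Ps is the price sellers receive.
On the curves, Pb = 2197/6 - (5/6)Q and Ps = 100.6 + 0.2Q; the wedge Ps − Pb = 31 gives 100.6 + 0.2Q − (2197/6 - (5/6)Q) = 31, so Q' = 287.
Then Pb = 2197/6 − (5/6)·287 = 127 and Ps = 100.6 + 0.2·287 = 158.
Buyers' price falls by P* − Pb = 152 − 127 = 25; sellers' price rises by Ps − P* = 158 − 152 = 6.
So consumers capture 25/31 = 25/31 of each unit of subsidy.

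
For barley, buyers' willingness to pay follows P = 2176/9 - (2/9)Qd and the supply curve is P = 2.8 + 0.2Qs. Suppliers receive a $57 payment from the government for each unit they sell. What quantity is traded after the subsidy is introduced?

Pre-subsidy: 2176/9 - (2/9)Q = 2.8 + 0.2Q gives Q* = 566 and P* = 116.
With the subsidy, sellers receive Ps = Pb + 57 for each unit, where Pb is the price buyers pay.
On the curves, Pb = 2176/9 - (2/9)Q and Ps = 2.8 + 0.2Q; the wedge Ps − Pb = 57 gives 2.8 + 0.2Q − (2176/9 - (2/9)Q) = 57, so Q' = 701.
Then Pb = 2176/9 − (2/9)·701 = 86 and Ps = 2.8 + 0.2·701 = 143.

Q' = 701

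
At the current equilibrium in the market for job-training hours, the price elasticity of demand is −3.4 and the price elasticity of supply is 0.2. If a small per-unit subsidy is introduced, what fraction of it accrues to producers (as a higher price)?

For a small subsidy around the equilibrium, the benefit split depends on the relative slopes, which at a point are proportional to the elasticities.
Buyer share = εs/(εs + |εd|) = 0.2/(0.2 + 3.4) = 1/18; seller share = |εd|/(εs + |εd|) = 17/18.
So producers capture 17/18 of the subsidy.

Producer share = 17/18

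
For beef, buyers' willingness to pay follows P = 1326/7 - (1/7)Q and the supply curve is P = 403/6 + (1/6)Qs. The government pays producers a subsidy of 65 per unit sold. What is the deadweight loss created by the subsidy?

Pre-subsidy: 1326/7 - (1/7)Q = 403/6 + (1/6)Q gives Q* = 395 and P* = 133.
With the subsidy, sellers receive Ps = Pb + 65 for each unit, where Pb is the price buyers pay.
On the curves, Pb = 1326/7 - (1/7)Q and Ps = 403/6 + (1/6)Q; the wedge Ps − Pb = 65 gives 403/6 + (1/6)Q − (1326/7 - (1/7)Q) = 65, so Q' = 605.
Then Pb = 1326/7 − (1/7)·605 = 103 and Ps = 403/6 + (1/6)·605 = 168.
The subsidy expands output by 605 − 395 = 210 past the efficient level; on those units the gap between marginal cost and willingness to pay runs from 0 up to 65.
DWL = ½ × 65 × 210 = 6825.

Deadweight loss = 6825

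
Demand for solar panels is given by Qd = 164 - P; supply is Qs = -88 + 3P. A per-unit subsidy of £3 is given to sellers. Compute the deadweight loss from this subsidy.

Deadweight loss = £3.375

Pre-subsidy: 164 - P = -88 + 3P gives P* = 63, Q* = 101.
With the subsidy, sellers receive Ps = Pb + 3 for each unit, where Pb is the price buyers pay.
Supply in terms of Pb becomes Qs = -88 + 3(Pb + 3) = -79 + 3Pb. Setting this equal to demand: 164 - Pb = -79 + 3Pb, so Pb = 60.75.
Sellers receive Ps = 60.75 + 3 = 63.75; Q' = 164 − 1·60.75 = 103.25.
The subsidy expands output by 103.25 − 101 = 2.25 past the efficient level; on those units the gap between marginal cost and willingness to pay runs from 0 up to 3.
DWL = ½ × 3 × 2.25 = 3.375.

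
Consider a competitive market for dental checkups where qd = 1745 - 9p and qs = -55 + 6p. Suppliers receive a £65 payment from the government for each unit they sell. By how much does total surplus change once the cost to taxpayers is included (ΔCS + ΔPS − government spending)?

Pre-subsidy: 1745 - 9p = -55 + 6p gives p* = 120, q* = 665.
With the subsidy, sellers receive ps = pb + 65 for each unit, where pb is the price buyers pay.
Supply in terms of pb becomes qs = -55 + 6(pb + 65) = 335 + 6pb. Setting this equal to demand: 1745 - 9pb = 335 + 6pb, so pb = 94.
Sellers receive ps = 94 + 65 = 159; q' = 1745 − 9·94 = 899.
ΔCS = ½(665 + 899)(120 − 94) = 20332; ΔPS = ½(665 + 899)(159 − 120) = 30498.
Government spending = 65 × 899 = 58435.
Net change = 20332 + 30498 − 58435 = -7605. The loss equals the DWL triangle ½·65·234.

Net change in total surplus = -£7605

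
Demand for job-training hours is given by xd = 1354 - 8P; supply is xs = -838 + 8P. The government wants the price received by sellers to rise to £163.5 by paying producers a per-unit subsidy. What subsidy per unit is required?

At a seller price of 163.5, quantity supplied is -838 + 8·163.5 = 470.
Buyers absorb 470 only when they pay Pb with 1354 − 8·Pb = 470, i.e. Pb = 110.5.
s = Ps − Pb = 163.5 − 110.5 = 53.

Required subsidy s = £53 per unit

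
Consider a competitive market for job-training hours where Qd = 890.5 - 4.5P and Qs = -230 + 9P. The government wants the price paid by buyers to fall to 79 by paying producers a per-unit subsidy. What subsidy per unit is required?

At a buyer price of 79, quantity demanded is 890.5 − 4.5·79 = 535.
Sellers supply 535 only when they receive Ps with -230 + 9·Ps = 535, i.e. Ps = 85.
s = Ps − Pb = 85 − 79 = 6.

Required subsidy s = 6 per unit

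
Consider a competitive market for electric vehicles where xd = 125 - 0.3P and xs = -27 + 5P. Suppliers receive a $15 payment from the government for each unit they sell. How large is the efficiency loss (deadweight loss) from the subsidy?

Pre-subsidy: 125 - 0.3P = -27 + 5P gives P* = 1520/53, x* = 6169/53.
With the subsidy, sellers receive Ps = Pb + 15 for each unit, where Pb is the price buyers pay.
Supply in terms of Pb becomes xs = -27 + 5(Pb + 15) = 48 + 5Pb. Setting this equal to demand: 125 - 0.3Pb = 48 + 5Pb, so Pb = 770/53.
Sellers receive Ps = 770/53 + 15 = 1565/53; x' = 125 − 0.3·(770/53) = 6394/53.
The subsidy expands output by 6394/53 − 6169/53 = 225/53 past the efficient level; on those units the gap between marginal cost and willingness to pay runs from 0 up to 15.
DWL = ½ × 15 × 225/53 = 3375/106.

Deadweight loss = 3375/106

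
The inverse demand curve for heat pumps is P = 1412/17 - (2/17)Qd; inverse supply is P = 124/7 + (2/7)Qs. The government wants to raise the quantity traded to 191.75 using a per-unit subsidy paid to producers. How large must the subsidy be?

Required subsidy s = 12 per unit

At Q = 191.75, from the demand curve buyers pay Pb = 1412/17 − (2/17)·191.75 = 60.5; from the supply curve sellers need Ps = 124/7 + (2/7)·191.75 = 72.5.
The subsidy must fill the gap: s = Ps − Pb = 72.5 − 60.5 = 12.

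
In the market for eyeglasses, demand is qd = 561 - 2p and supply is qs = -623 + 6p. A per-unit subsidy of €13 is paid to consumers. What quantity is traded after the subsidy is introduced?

Pre-subsidy: 561 - 2p = -623 + 6p gives p* = 148, q* = 265.
With the rebate, buyers effectively pay pb = ps − 13, where ps is the price sellers receive.
Demand in terms of ps becomes qd = 561 − 2(ps − 13) = 587 - 2ps. Setting this equal to supply: 587 - 2ps = -623 + 6ps, so ps = 151.25.
Buyers pay pb = 151.25 − 13 = 138.25; q' = -623 + 6·151.25 = 284.5.

q' = 284.5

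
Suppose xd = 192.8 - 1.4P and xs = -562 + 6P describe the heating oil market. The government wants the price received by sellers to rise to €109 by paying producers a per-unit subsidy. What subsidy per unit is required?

Required subsidy s = €37 per unit

At a seller price of 109, quantity supplied is -562 + 6·109 = 92.
Buyers absorb 92 only when they pay Pb with 192.8 − 1.4·Pb = 92, i.e. Pb = 72.
s = Ps − Pb = 109 − 72 = 37.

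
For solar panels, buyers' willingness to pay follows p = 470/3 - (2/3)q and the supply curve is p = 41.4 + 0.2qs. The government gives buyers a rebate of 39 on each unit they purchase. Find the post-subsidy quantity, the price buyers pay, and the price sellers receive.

Pre-subsidy: 470/3 - (2/3)q = 41.4 + 0.2q gives q* = 133 and p* = 68.
With the rebate, buyers effectively pay pb = ps − 39, where ps is the price sellers receive.
On the curves, pb = 470/3 - (2/3)q and ps = 41.4 + 0.2q; the wedge ps − pb = 39 gives 41.4 + 0.2q − (470/3 - (2/3)q) = 39, so q' = 178.
Then pb = 470/3 − (2/3)·178 = 38 and ps = 41.4 + 0.2·178 = 77.

q' = 178; buyers pay 38; sellers receive 77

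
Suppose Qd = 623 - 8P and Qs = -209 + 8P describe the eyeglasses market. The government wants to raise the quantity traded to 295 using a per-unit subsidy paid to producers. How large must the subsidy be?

Required subsidy s = 22 per unit

At Q = 295, invert demand for the buyer price: Pb = (623 − 295)/8 = 41; invert supply for the seller price: Ps = (295 − (-209))/8 = 63.
The subsidy must fill the gap: s = Ps − Pb = 63 − 41 = 22.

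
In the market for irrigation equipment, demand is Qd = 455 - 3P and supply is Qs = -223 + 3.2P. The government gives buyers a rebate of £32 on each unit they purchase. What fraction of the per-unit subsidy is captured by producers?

Pre-subsidy: 455 - 3P = -223 + 3.2P gives P* = 3390/31, Q* = 3935/31.
With the rebate, buyers effectively pay Pb = Ps − 32, where Ps is the price sellers receive.
Demand in terms of Ps becomes Qd = 455 − 3(Ps − 32) = 551 - 3Ps. Setting this equal to supply: 551 - 3Ps = -223 + 3.2Ps, so Ps = 3870/31.
Buyers pay Pb = 3870/31 − 32 = 2878/31; Q' = -223 + 3.2·(3870/31) = 5471/31.
Buyers' price falls by P* − Pb = 3390/31 − 2878/31 = 512/31; sellers' price rises by Ps − P* = 3870/31 − 3390/31 = 480/31.
So producers capture (480/31)/32 = 15/31 of each unit of subsidy.

Producer share = 15/31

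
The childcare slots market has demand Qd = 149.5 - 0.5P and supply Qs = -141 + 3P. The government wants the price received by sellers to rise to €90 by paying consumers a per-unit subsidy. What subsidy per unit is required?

At a seller price of 90, quantity supplied is -141 + 3·90 = 129.
Buyers absorb 129 only when they pay Pb with 149.5 − 0.5·Pb = 129, i.e. Pb = 41.
s = Ps − Pb = 90 − 41 = 49.

Required subsidy s = €49 per unit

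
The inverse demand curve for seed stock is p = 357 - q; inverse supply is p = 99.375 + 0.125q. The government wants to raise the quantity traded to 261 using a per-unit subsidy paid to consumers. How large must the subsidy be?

At q = 261, from the demand curve buyers pay pb = 357 − 1·261 = 96; from the supply curve sellers need ps = 99.375 + 0.125·261 = 132.
The subsidy must fill the gap: s = ps − pb = 132 − 96 = 36.

Required subsidy s = 36 per unit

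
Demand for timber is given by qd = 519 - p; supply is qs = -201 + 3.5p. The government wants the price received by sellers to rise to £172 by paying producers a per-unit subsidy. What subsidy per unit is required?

At a seller price of 172, quantity supplied is -201 + 3.5·172 = 401.
Buyers absorb 401 only when they pay pb with 519 − 1·pb = 401, i.e. pb = 118.
s = ps − pb = 172 − 118 = 54.

Required subsidy s = £54 per unit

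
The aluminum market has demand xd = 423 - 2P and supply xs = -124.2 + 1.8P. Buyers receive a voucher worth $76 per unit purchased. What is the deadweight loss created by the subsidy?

Deadweight loss = $2736

Pre-subsidy: 423 - 2P = -124.2 + 1.8P gives P* = 144, x* = 135.
With the rebate, buyers effectively pay Pb = Ps − 76, where Ps is the price sellers receive.
Demand in terms of Ps becomes xd = 423 − 2(Ps − 76) = 575 - 2Ps. Setting this equal to supply: 575 - 2Ps = -124.2 + 1.8Ps, so Ps = 184.
Buyers pay Pb = 184 − 76 = 108; x' = -124.2 + 1.8·184 = 207.
The subsidy expands output by 207 − 135 = 72 past the efficient level; on those units the gap between marginal cost and willingness to pay runs from 0 up to 76.
DWL = ½ × 76 × 72 = 2736.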